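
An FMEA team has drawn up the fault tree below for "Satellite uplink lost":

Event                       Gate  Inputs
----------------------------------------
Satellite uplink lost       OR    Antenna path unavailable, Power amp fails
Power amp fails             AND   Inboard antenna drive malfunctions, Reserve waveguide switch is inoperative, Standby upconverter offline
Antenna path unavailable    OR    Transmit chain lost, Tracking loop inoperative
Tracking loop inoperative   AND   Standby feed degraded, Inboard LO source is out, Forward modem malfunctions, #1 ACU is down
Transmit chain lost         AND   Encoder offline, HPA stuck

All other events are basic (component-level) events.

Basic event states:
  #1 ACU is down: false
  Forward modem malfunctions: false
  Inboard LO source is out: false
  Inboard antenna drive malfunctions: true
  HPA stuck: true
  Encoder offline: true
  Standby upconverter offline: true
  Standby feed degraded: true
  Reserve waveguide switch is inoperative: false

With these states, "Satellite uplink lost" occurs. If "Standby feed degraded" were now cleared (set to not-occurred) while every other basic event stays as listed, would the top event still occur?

Yes

Counterfactual: set "Standby feed degraded" to not occurred.
Transmit chain lost [AND]: Encoder offline=occurs, HPA stuck=occurs → all inputs occur → occurs.
Tracking loop inoperative [AND]: Standby feed degraded=not, Inboard LO source is out=not, Forward modem malfunctions=not, #1 ACU is down=not → not all inputs occur → does not occur.
Antenna path unavailable [OR]: Transmit chain lost=occurs, Tracking loop inoperative=not → at least one input occurs → occurs.
Power amp fails [AND]: Inboard antenna drive malfunctions=occurs, Reserve waveguide switch is inoperative=not, Standby upconverter offline=occurs → not all inputs occur → does not occur.
Satellite uplink lost [OR]: Antenna path unavailable=occurs, Power amp fails=not → at least one input occurs → occurs.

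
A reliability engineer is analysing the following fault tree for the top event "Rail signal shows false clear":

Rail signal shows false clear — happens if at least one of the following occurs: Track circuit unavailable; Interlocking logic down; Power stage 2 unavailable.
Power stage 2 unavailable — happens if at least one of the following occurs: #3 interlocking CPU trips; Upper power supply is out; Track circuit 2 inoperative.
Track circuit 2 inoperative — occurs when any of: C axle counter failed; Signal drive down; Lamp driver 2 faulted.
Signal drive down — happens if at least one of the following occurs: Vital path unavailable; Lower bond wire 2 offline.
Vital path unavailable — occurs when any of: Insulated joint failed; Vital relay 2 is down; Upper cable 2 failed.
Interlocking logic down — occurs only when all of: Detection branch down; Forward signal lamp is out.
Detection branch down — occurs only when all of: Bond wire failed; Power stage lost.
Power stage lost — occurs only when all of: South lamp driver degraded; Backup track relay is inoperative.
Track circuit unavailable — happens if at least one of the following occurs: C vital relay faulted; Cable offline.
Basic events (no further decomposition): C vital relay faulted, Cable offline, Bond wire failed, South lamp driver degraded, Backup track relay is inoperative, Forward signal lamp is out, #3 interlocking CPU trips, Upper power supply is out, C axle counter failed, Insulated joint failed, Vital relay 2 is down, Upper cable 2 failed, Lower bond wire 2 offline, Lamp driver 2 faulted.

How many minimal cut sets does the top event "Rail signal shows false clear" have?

11

Track circuit unavailable [OR]: union of children's cut sets → 2 cut set(s).
Power stage lost [AND]: one cut set from each child combined → 1 × 1 = 1 cut set(s).
Detection branch down [AND]: one cut set from each child combined → 1 × 1 = 1 cut set(s).
Interlocking logic down [AND]: one cut set from each child combined → 1 × 1 = 1 cut set(s).
Vital path unavailable [OR]: union of children's cut sets → 3 cut set(s).
Signal drive down [OR]: union of children's cut sets → 4 cut set(s).
Track circuit 2 inoperative [OR]: union of children's cut sets → 6 cut set(s).
Power stage 2 unavailable [OR]: union of children's cut sets → 8 cut set(s).
Rail signal shows false clear [OR]: union of children's cut sets → 11 cut set(s).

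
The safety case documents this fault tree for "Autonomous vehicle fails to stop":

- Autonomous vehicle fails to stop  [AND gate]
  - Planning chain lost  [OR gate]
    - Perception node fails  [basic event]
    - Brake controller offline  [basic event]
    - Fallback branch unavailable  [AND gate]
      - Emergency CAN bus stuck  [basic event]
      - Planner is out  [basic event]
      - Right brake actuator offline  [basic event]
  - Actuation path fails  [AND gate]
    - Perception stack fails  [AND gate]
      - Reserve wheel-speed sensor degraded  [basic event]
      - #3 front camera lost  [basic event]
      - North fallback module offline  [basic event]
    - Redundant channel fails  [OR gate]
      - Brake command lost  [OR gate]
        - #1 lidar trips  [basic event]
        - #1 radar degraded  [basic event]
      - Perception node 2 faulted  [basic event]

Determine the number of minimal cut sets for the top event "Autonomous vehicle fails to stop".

9

Fallback branch unavailable [AND]: one cut set from each child combined → 1 × 1 × 1 = 1 cut set(s).
Planning chain lost [OR]: union of children's cut sets → 3 cut set(s).
Perception stack fails [AND]: one cut set from each child combined → 1 × 1 × 1 = 1 cut set(s).
Brake command lost [OR]: union of children's cut sets → 2 cut set(s).
Redundant channel fails [OR]: union of children's cut sets → 3 cut set(s).
Actuation path fails [AND]: one cut set from each child combined → 1 × 3 = 3 cut set(s).
Autonomous vehicle fails to stop [AND]: one cut set from each child combined → 3 × 3 = 9 cut set(s).
Minimal cut sets: {#1 lidar trips, #3 front camera lost, North fallback module offline, Perception node fails, Reserve wheel-speed sensor degraded}; {#1 radar degraded, #3 front camera lost, North fallback module offline, Perception node fails, Reserve wheel-speed sensor degraded}; {#3 front camera lost, North fallback module offline, Perception node 2 faulted, Perception node fails, Reserve wheel-speed sensor degraded}; {#1 lidar trips, #3 front camera lost, Brake controller offline, North fallback module offline, Reserve wheel-speed sensor degraded}; {#1 radar degraded, #3 front camera lost, Brake controller offline, North fallback module offline, Reserve wheel-speed sensor degraded}; {#3 front camera lost, Brake controller offline, North fallback module offline, Perception node 2 faulted, Reserve wheel-speed sensor degraded}; {#1 lidar trips, #3 front camera lost, Emergency CAN bus stuck, North fallback module offline, Planner is out, Reserve wheel-speed sensor degraded, Right brake actuator offline}; {#1 radar degraded, #3 front camera lost, Emergency CAN bus stuck, North fallback module offline, Planner is out, Reserve wheel-speed sensor degraded, Right brake actuator offline}; {#3 front camera lost, Emergency CAN bus stuck, North fallback module offline, Perception node 2 faulted, Planner is out, Reserve wheel-speed sensor degraded, Right brake actuator offline}.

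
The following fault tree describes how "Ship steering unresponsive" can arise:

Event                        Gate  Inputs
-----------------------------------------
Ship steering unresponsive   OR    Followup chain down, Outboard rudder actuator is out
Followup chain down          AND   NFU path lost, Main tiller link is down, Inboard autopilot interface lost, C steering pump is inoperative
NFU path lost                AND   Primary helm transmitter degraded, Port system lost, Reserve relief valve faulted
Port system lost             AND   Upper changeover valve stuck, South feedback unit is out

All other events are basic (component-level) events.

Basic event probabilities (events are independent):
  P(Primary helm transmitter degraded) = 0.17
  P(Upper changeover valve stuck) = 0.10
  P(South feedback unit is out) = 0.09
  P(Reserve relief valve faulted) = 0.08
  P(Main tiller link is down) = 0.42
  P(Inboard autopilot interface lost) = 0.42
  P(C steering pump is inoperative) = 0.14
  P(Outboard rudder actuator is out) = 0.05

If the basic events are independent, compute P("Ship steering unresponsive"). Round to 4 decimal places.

P(Port system lost) [AND] = 0.10 × 0.09 = 0.009000
P(NFU path lost) [AND] = 0.17 × 0.009000 × 0.08 = 0.000122
P(Followup chain down) [AND] = 0.000122 × 0.42 × 0.42 × 0.14 = 0.000003
P(Ship steering unresponsive) [OR] = 1 − (1−0.000003) × (1−0.05) = 0.050003
Rounded to 4 decimal places: P(Ship steering unresponsive) ≈ 0.0500.

0.0500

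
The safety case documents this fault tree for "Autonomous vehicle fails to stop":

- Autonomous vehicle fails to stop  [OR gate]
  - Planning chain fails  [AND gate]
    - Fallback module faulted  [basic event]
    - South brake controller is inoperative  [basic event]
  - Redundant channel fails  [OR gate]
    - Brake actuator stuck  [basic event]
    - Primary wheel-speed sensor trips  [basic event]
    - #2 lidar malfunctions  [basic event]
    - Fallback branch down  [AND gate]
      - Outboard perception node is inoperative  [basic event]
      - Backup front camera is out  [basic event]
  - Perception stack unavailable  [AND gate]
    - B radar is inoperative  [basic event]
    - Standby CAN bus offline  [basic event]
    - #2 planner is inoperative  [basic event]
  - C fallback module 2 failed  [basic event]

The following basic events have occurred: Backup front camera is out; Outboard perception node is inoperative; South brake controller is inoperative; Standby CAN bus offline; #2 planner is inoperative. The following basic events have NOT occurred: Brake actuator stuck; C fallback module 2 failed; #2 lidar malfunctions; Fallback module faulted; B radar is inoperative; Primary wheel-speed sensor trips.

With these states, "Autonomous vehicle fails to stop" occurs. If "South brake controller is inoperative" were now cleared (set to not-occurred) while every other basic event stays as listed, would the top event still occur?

Yes

Counterfactual: set "South brake controller is inoperative" to not occurred.
Planning chain fails [AND]: Fallback module faulted=not, South brake controller is inoperative=not → not all inputs occur → does not occur.
Fallback branch down [AND]: Outboard perception node is inoperative=occurs, Backup front camera is out=occurs → all inputs occur → occurs.
Redundant channel fails [OR]: Brake actuator stuck=not, Primary wheel-speed sensor trips=not, #2 lidar malfunctions=not, Fallback branch down=occurs → at least one input occurs → occurs.
Perception stack unavailable [AND]: B radar is inoperative=not, Standby CAN bus offline=occurs, #2 planner is inoperative=occurs → not all inputs occur → does not occur.
Autonomous vehicle fails to stop [OR]: Planning chain fails=not, Redundant channel fails=occurs, Perception stack unavailable=not, C fallback module 2 failed=not → at least one input occurs → occurs.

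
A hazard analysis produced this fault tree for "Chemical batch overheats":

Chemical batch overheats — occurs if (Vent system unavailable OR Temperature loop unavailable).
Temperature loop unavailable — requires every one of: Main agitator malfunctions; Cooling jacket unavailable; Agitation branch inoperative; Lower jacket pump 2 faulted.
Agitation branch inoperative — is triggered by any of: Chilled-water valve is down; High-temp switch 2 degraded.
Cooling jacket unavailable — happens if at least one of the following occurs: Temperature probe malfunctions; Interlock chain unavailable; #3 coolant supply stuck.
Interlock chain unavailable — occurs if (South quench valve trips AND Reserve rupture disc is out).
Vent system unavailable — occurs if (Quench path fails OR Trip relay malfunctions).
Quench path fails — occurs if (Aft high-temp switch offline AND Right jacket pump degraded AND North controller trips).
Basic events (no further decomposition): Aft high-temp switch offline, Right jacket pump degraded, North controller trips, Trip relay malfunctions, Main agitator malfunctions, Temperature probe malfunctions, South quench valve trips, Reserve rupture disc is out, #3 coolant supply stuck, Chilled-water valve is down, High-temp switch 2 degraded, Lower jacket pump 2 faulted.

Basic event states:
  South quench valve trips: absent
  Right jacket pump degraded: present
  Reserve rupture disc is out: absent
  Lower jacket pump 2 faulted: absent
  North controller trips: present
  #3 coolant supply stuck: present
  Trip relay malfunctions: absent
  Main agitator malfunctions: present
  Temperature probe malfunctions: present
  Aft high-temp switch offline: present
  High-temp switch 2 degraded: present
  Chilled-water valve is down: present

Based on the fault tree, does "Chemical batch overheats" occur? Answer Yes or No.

Yes

Quench path fails [AND]: Aft high-temp switch offline=occurs, Right jacket pump degraded=occurs, North controller trips=occurs → all inputs occur → occurs.
Vent system unavailable [OR]: Quench path fails=occurs, Trip relay malfunctions=not → at least one input occurs → occurs.
Interlock chain unavailable [AND]: South quench valve trips=not, Reserve rupture disc is out=not → not all inputs occur → does not occur.
Cooling jacket unavailable [OR]: Temperature probe malfunctions=occurs, Interlock chain unavailable=not, #3 coolant supply stuck=occurs → at least one input occurs → occurs.
Agitation branch inoperative [OR]: Chilled-water valve is down=occurs, High-temp switch 2 degraded=occurs → at least one input occurs → occurs.
Temperature loop unavailable [AND]: Main agitator malfunctions=occurs, Cooling jacket unavailable=occurs, Agitation branch inoperative=occurs, Lower jacket pump 2 faulted=not → not all inputs occur → does not occur.
Chemical batch overheats [OR]: Vent system unavailable=occurs, Temperature loop unavailable=not → at least one input occurs → occurs.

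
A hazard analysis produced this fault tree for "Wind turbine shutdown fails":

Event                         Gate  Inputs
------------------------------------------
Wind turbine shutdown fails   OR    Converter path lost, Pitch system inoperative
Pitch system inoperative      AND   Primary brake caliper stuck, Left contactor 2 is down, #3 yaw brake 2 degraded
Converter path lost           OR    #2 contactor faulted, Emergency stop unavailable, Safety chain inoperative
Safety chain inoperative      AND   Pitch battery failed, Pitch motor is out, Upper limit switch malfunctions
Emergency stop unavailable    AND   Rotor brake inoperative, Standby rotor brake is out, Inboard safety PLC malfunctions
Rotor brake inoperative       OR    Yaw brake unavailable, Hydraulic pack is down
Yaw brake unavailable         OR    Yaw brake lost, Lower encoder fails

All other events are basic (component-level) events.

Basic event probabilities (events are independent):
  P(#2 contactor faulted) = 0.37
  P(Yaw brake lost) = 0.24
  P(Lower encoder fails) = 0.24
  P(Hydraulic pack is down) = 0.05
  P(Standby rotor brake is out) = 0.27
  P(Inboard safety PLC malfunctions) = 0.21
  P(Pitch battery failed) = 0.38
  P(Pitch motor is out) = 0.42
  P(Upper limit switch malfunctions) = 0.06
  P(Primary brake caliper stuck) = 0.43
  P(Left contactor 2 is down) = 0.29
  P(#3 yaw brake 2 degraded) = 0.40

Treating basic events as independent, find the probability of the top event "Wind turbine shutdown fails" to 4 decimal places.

P(Yaw brake unavailable) [OR] = 1 − (1−0.24) × (1−0.24) = 0.422400
P(Rotor brake inoperative) [OR] = 1 − (1−0.422400) × (1−0.05) = 0.451280
P(Emergency stop unavailable) [AND] = 0.451280 × 0.27 × 0.21 = 0.025588
P(Safety chain inoperative) [AND] = 0.38 × 0.42 × 0.06 = 0.009576
P(Converter path lost) [OR] = 1 − (1−0.37) × (1−0.025588) × (1−0.009576) = 0.391999
P(Pitch system inoperative) [AND] = 0.43 × 0.29 × 0.40 = 0.049880
P(Wind turbine shutdown fails) [OR] = 1 − (1−0.391999) × (1−0.049880) = 0.422326
Rounded to 4 decimal places: P(Wind turbine shutdown fails) ≈ 0.4223.

0.4223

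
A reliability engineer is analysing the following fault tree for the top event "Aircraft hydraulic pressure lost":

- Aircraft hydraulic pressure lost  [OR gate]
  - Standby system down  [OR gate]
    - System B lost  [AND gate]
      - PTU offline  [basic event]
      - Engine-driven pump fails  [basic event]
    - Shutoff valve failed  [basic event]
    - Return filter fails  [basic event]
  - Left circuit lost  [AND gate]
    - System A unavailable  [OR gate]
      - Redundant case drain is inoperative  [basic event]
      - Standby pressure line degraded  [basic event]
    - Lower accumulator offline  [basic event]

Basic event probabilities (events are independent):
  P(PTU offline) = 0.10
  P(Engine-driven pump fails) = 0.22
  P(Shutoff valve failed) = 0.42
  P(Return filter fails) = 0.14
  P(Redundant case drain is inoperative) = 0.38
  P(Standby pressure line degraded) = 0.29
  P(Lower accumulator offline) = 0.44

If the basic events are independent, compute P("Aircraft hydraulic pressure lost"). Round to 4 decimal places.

0.6323

P(System B lost) [AND] = 0.10 × 0.22 = 0.022000
P(Standby system down) [OR] = 1 − (1−0.022000) × (1−0.42) × (1−0.14) = 0.512174
P(System A unavailable) [OR] = 1 − (1−0.38) × (1−0.29) = 0.559800
P(Left circuit lost) [AND] = 0.559800 × 0.44 = 0.246312
P(Aircraft hydraulic pressure lost) [OR] = 1 − (1−0.512174) × (1−0.246312) = 0.632331
Rounded to 4 decimal places: P(Aircraft hydraulic pressure lost) ≈ 0.6323.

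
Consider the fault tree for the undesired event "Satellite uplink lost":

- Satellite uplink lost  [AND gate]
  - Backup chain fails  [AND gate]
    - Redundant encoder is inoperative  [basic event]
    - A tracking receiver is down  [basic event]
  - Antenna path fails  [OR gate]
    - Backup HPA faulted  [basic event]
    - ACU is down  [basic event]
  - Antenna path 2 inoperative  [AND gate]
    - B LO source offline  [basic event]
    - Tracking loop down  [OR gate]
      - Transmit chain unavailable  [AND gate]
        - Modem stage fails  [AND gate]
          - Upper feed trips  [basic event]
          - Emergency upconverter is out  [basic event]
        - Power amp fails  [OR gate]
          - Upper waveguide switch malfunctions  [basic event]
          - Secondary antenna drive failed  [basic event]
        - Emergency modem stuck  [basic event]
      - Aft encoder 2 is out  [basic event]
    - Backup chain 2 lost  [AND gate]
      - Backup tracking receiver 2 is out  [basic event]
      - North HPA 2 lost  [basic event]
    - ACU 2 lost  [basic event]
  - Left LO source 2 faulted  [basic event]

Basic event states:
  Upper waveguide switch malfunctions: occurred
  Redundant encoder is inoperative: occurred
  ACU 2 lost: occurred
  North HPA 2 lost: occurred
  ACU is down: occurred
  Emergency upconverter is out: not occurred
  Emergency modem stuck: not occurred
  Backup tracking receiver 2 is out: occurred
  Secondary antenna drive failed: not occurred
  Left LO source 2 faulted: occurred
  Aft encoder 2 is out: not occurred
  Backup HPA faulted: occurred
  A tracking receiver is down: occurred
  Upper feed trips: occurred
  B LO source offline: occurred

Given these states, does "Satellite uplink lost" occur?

No

Backup chain fails [AND]: Redundant encoder is inoperative=occurs, A tracking receiver is down=occurs → all inputs occur → occurs.
Antenna path fails [OR]: Backup HPA faulted=occurs, ACU is down=occurs → at least one input occurs → occurs.
Modem stage fails [AND]: Upper feed trips=occurs, Emergency upconverter is out=not → not all inputs occur → does not occur.
Power amp fails [OR]: Upper waveguide switch malfunctions=occurs, Secondary antenna drive failed=not → at least one input occurs → occurs.
Transmit chain unavailable [AND]: Modem stage fails=not, Power amp fails=occurs, Emergency modem stuck=not → not all inputs occur → does not occur.
Tracking loop down [OR]: Transmit chain unavailable=not, Aft encoder 2 is out=not → no input occurs → does not occur.
Backup chain 2 lost [AND]: Backup tracking receiver 2 is out=occurs, North HPA 2 lost=occurs → all inputs occur → occurs.
Antenna path 2 inoperative [AND]: B LO source offline=occurs, Tracking loop down=not, Backup chain 2 lost=occurs, ACU 2 lost=occurs → not all inputs occur → does not occur.
Satellite uplink lost [AND]: Backup chain fails=occurs, Antenna path fails=occurs, Antenna path 2 inoperative=not, Left LO source 2 faulted=occurs → not all inputs occur → does not occur.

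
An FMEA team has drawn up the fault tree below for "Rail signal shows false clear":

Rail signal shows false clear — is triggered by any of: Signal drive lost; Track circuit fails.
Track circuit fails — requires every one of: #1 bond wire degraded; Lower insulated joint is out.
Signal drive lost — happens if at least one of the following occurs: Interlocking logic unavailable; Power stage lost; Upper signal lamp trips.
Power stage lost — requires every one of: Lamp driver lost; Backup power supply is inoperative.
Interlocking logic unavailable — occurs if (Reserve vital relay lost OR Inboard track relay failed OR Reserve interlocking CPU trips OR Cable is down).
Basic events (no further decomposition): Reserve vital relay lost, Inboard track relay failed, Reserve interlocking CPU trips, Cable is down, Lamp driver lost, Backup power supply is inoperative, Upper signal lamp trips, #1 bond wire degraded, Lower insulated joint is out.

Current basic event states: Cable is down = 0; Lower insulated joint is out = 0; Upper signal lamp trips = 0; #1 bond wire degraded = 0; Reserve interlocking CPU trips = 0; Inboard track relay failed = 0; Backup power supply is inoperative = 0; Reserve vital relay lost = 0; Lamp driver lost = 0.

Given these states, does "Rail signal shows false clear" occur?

No

Interlocking logic unavailable [OR]: Reserve vital relay lost=not, Inboard track relay failed=not, Reserve interlocking CPU trips=not, Cable is down=not → no input occurs → does not occur.
Power stage lost [AND]: Lamp driver lost=not, Backup power supply is inoperative=not → not all inputs occur → does not occur.
Signal drive lost [OR]: Interlocking logic unavailable=not, Power stage lost=not, Upper signal lamp trips=not → no input occurs → does not occur.
Track circuit fails [AND]: #1 bond wire degraded=not, Lower insulated joint is out=not → not all inputs occur → does not occur.
Rail signal shows false clear [OR]: Signal drive lost=not, Track circuit fails=not → no input occurs → does not occur.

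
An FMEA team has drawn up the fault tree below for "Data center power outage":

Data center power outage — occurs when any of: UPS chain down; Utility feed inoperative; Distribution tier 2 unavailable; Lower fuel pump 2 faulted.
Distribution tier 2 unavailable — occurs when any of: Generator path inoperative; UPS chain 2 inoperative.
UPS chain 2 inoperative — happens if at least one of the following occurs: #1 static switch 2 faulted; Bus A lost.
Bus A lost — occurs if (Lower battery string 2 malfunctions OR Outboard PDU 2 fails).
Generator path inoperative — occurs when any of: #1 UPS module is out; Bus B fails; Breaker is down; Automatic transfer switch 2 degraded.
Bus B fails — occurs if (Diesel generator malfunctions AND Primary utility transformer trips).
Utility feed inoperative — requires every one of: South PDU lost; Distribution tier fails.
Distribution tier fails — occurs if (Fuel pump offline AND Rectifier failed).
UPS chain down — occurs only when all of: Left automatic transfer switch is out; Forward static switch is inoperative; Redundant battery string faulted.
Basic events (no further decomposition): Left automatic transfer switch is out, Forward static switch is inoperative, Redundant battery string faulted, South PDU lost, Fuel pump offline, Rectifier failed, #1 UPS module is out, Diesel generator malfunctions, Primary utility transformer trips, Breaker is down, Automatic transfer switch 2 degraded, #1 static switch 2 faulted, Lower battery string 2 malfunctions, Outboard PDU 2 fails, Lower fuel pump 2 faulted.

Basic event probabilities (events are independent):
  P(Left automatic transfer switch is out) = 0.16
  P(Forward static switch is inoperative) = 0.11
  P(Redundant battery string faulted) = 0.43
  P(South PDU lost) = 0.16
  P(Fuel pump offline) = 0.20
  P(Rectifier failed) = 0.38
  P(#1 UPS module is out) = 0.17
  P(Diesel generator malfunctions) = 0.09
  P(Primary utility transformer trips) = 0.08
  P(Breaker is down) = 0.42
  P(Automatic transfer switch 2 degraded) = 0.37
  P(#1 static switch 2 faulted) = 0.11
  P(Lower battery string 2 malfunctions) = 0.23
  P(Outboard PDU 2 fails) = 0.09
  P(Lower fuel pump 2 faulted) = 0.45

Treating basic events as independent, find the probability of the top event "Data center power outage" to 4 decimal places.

0.8988

P(UPS chain down) [AND] = 0.16 × 0.11 × 0.43 = 0.007568
P(Distribution tier fails) [AND] = 0.20 × 0.38 = 0.076000
P(Utility feed inoperative) [AND] = 0.16 × 0.076000 = 0.012160
P(Bus B fails) [AND] = 0.09 × 0.08 = 0.007200
P(Generator path inoperative) [OR] = 1 − (1−0.17) × (1−0.007200) × (1−0.42) × (1−0.37) = 0.698902
P(Bus A lost) [OR] = 1 − (1−0.23) × (1−0.09) = 0.299300
P(UPS chain 2 inoperative) [OR] = 1 − (1−0.11) × (1−0.299300) = 0.376377
P(Distribution tier 2 unavailable) [OR] = 1 − (1−0.698902) × (1−0.376377) = 0.812228
P(Data center power outage) [OR] = 1 − (1−0.007568) × (1−0.012160) × (1−0.812228) × (1−0.45) = 0.898753
Rounded to 4 decimal places: P(Data center power outage) ≈ 0.8988.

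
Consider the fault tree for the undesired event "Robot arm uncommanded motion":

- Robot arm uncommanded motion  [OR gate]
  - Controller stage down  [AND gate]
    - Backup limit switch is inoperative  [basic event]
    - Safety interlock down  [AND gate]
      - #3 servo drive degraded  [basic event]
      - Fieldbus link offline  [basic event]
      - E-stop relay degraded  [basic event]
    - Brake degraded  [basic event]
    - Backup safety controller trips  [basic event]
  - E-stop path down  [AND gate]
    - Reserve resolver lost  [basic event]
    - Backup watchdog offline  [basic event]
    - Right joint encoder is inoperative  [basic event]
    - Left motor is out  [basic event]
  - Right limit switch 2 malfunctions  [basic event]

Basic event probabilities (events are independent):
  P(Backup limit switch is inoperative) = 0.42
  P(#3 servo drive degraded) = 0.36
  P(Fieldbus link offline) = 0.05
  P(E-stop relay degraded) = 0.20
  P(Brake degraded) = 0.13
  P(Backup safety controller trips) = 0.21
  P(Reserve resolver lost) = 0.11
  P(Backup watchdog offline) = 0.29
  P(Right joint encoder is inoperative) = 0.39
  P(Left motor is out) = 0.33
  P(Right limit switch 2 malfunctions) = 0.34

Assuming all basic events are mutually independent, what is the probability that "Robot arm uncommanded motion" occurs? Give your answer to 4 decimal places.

0.3427

P(Safety interlock down) [AND] = 0.36 × 0.05 × 0.20 = 0.003600
P(Controller stage down) [AND] = 0.42 × 0.003600 × 0.13 × 0.21 = 0.000041
P(E-stop path down) [AND] = 0.11 × 0.29 × 0.39 × 0.33 = 0.004106
P(Robot arm uncommanded motion) [OR] = 1 − (1−0.000041) × (1−0.004106) × (1−0.34) = 0.342737
Rounded to 4 decimal places: P(Robot arm uncommanded motion) ≈ 0.3427.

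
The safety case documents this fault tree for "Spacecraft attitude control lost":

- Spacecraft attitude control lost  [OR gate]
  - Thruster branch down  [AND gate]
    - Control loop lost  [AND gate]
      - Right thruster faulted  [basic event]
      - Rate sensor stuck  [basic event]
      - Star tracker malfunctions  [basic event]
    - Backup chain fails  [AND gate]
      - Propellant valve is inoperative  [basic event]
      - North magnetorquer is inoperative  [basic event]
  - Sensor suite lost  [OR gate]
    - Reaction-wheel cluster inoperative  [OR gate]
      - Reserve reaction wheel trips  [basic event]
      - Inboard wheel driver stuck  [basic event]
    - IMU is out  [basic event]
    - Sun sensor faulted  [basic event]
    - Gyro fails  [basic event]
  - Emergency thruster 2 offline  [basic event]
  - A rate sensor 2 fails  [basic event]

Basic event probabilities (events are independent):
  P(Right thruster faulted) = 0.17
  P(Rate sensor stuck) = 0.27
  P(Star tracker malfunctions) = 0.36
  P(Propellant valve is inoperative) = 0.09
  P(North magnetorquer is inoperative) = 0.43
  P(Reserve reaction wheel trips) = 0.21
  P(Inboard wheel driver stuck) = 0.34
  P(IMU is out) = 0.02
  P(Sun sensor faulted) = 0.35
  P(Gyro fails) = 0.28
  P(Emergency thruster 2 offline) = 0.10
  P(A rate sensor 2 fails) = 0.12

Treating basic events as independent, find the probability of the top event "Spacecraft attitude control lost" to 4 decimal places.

P(Control loop lost) [AND] = 0.17 × 0.27 × 0.36 = 0.016524
P(Backup chain fails) [AND] = 0.09 × 0.43 = 0.038700
P(Thruster branch down) [AND] = 0.016524 × 0.038700 = 0.000639
P(Reaction-wheel cluster inoperative) [OR] = 1 − (1−0.21) × (1−0.34) = 0.478600
P(Sensor suite lost) [OR] = 1 − (1−0.478600) × (1−0.02) × (1−0.35) × (1−0.28) = 0.760865
P(Spacecraft attitude control lost) [OR] = 1 − (1−0.000639) × (1−0.760865) × (1−0.10) × (1−0.12) = 0.810726
Rounded to 4 decimal places: P(Spacecraft attitude control lost) ≈ 0.8107.

0.8107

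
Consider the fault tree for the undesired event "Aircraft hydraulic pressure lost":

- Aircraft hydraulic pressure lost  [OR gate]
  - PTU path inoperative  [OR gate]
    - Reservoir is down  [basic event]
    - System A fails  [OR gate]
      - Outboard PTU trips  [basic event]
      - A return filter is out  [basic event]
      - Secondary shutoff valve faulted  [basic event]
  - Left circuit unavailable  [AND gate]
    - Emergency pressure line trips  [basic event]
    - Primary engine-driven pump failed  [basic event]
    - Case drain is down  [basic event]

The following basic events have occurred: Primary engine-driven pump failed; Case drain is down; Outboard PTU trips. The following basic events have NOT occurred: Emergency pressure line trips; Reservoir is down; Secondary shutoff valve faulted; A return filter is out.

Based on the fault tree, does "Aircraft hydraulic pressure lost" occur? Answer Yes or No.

Yes

System A fails [OR]: Outboard PTU trips=occurs, A return filter is out=not, Secondary shutoff valve faulted=not → at least one input occurs → occurs.
PTU path inoperative [OR]: Reservoir is down=not, System A fails=occurs → at least one input occurs → occurs.
Left circuit unavailable [AND]: Emergency pressure line trips=not, Primary engine-driven pump failed=occurs, Case drain is down=occurs → not all inputs occur → does not occur.
Aircraft hydraulic pressure lost [OR]: PTU path inoperative=occurs, Left circuit unavailable=not → at least one input occurs → occurs.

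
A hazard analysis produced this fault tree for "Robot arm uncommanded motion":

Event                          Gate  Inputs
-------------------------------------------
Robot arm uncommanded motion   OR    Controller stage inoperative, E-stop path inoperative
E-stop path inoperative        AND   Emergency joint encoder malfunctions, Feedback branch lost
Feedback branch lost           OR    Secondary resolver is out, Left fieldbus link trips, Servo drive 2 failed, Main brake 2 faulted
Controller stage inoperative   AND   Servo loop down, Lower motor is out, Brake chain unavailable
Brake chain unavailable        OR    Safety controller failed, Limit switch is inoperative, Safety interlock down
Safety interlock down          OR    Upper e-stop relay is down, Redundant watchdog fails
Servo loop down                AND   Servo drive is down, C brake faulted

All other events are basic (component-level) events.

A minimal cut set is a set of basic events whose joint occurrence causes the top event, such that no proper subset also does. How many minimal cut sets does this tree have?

Servo loop down [AND]: one cut set from each child combined → 1 × 1 = 1 cut set(s).
Safety interlock down [OR]: union of children's cut sets → 2 cut set(s).
Brake chain unavailable [OR]: union of children's cut sets → 4 cut set(s).
Controller stage inoperative [AND]: one cut set from each child combined → 1 × 1 × 4 = 4 cut set(s).
Feedback branch lost [OR]: union of children's cut sets → 4 cut set(s).
E-stop path inoperative [AND]: one cut set from each child combined → 1 × 4 = 4 cut set(s).
Robot arm uncommanded motion [OR]: union of children's cut sets → 8 cut set(s).
Minimal cut sets: {C brake faulted, Lower motor is out, Safety controller failed, Servo drive is down}; {C brake faulted, Limit switch is inoperative, Lower motor is out, Servo drive is down}; {C brake faulted, Lower motor is out, Servo drive is down, Upper e-stop relay is down}; {C brake faulted, Lower motor is out, Redundant watchdog fails, Servo drive is down}; {Emergency joint encoder malfunctions, Secondary resolver is out}; {Emergency joint encoder malfunctions, Left fieldbus link trips}; {Emergency joint encoder malfunctions, Servo drive 2 failed}; {Emergency joint encoder malfunctions, Main brake 2 faulted}.

8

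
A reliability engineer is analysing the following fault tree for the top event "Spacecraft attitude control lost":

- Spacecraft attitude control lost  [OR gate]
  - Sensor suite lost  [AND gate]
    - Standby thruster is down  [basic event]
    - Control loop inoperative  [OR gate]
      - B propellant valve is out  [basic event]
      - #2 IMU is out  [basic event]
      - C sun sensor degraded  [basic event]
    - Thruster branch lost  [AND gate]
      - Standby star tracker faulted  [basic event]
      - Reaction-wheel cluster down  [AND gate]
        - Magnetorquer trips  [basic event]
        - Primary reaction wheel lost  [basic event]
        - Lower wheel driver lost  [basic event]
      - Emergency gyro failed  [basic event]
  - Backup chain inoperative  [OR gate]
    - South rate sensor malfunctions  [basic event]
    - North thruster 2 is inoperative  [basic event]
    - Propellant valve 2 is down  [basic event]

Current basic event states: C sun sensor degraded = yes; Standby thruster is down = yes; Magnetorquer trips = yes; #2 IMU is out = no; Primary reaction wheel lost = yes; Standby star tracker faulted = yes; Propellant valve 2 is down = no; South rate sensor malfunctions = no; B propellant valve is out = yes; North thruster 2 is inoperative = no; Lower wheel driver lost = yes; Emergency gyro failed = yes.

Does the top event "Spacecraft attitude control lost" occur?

Control loop inoperative [OR]: B propellant valve is out=occurs, #2 IMU is out=not, C sun sensor degraded=occurs → at least one input occurs → occurs.
Reaction-wheel cluster down [AND]: Magnetorquer trips=occurs, Primary reaction wheel lost=occurs, Lower wheel driver lost=occurs → all inputs occur → occurs.
Thruster branch lost [AND]: Standby star tracker faulted=occurs, Reaction-wheel cluster down=occurs, Emergency gyro failed=occurs → all inputs occur → occurs.
Sensor suite lost [AND]: Standby thruster is down=occurs, Control loop inoperative=occurs, Thruster branch lost=occurs → all inputs occur → occurs.
Backup chain inoperative [OR]: South rate sensor malfunctions=not, North thruster 2 is inoperative=not, Propellant valve 2 is down=not → no input occurs → does not occur.
Spacecraft attitude control lost [OR]: Sensor suite lost=occurs, Backup chain inoperative=not → at least one input occurs → occurs.

Yes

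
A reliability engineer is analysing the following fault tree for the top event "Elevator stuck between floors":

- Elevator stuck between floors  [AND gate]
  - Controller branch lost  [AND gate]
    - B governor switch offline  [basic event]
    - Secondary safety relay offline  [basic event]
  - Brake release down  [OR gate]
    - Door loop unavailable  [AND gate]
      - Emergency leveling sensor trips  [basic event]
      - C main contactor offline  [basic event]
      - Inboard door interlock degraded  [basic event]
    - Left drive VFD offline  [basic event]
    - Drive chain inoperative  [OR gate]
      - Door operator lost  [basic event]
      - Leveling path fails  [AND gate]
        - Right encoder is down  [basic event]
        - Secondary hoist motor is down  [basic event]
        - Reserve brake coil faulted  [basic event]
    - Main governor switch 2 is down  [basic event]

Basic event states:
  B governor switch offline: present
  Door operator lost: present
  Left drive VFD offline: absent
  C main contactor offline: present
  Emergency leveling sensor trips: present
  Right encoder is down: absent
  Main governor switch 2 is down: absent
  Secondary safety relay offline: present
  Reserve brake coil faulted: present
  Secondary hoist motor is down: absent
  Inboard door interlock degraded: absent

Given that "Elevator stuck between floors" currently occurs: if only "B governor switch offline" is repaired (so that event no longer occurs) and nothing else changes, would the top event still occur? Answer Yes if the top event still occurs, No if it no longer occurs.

No

Counterfactual: set "B governor switch offline" to not occurred.
Controller branch lost [AND]: B governor switch offline=not, Secondary safety relay offline=occurs → not all inputs occur → does not occur.
Door loop unavailable [AND]: Emergency leveling sensor trips=occurs, C main contactor offline=occurs, Inboard door interlock degraded=not → not all inputs occur → does not occur.
Leveling path fails [AND]: Right encoder is down=not, Secondary hoist motor is down=not, Reserve brake coil faulted=occurs → not all inputs occur → does not occur.
Drive chain inoperative [OR]: Door operator lost=occurs, Leveling path fails=not → at least one input occurs → occurs.
Brake release down [OR]: Door loop unavailable=not, Left drive VFD offline=not, Drive chain inoperative=occurs, Main governor switch 2 is down=not → at least one input occurs → occurs.
Elevator stuck between floors [AND]: Controller branch lost=not, Brake release down=occurs → not all inputs occur → does not occur.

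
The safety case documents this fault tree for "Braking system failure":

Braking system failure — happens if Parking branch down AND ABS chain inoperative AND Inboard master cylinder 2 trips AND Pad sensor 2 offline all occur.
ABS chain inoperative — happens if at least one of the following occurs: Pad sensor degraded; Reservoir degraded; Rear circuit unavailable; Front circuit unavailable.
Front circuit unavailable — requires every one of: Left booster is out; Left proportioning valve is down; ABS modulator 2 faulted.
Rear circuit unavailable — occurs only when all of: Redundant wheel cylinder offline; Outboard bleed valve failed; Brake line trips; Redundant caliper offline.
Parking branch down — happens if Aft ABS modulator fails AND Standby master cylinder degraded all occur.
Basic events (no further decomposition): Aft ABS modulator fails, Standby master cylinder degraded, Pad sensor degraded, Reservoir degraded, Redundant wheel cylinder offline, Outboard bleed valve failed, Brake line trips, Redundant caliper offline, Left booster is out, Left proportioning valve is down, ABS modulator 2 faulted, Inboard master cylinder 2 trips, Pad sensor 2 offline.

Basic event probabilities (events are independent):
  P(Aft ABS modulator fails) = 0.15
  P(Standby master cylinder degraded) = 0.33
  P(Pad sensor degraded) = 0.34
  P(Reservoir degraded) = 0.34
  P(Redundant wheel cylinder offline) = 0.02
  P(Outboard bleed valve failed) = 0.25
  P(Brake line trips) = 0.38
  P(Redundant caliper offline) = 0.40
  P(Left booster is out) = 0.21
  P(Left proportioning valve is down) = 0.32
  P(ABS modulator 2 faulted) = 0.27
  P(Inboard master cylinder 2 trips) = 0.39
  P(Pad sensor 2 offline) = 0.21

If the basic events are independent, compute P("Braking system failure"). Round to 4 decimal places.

P(Parking branch down) [AND] = 0.15 × 0.33 = 0.049500
P(Rear circuit unavailable) [AND] = 0.02 × 0.25 × 0.38 × 0.40 = 0.000760
P(Front circuit unavailable) [AND] = 0.21 × 0.32 × 0.27 = 0.018144
P(ABS chain inoperative) [OR] = 1 − (1−0.34) × (1−0.34) × (1−0.000760) × (1−0.018144) = 0.572629
P(Braking system failure) [AND] = 0.049500 × 0.572629 × 0.39 × 0.21 = 0.002321
Rounded to 4 decimal places: P(Braking system failure) ≈ 0.0023.

0.0023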